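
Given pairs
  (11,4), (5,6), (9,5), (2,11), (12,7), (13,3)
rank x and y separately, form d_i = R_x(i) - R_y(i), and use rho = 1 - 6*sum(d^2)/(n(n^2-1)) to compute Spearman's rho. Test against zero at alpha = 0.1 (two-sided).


Step 1: Rank x and y separately (midranks; no ties here).
rank(x): 11->4, 5->2, 9->3, 2->1, 12->5, 13->6
rank(y): 4->2, 6->4, 5->3, 11->6, 7->5, 3->1
Step 2: d_i = R_x(i) - R_y(i); compute d_i^2.
  (4-2)^2=4, (2-4)^2=4, (3-3)^2=0, (1-6)^2=25, (5-5)^2=0, (6-1)^2=25
sum(d^2) = 58.
Step 3: rho = 1 - 6*58 / (6*(6^2 - 1)) = 1 - 348/210 = -0.657143.
Step 4: Under H0, t = rho * sqrt((n-2)/(1-rho^2)) = -1.7436 ~ t(4).
Step 5: Two-sided p-value from the t-distribution with 4 df = 0.156175.
Step 6: alpha = 0.1. fail to reject H0.

rho = -0.6571, p = 0.156175, fail to reject H0 at alpha = 0.1.


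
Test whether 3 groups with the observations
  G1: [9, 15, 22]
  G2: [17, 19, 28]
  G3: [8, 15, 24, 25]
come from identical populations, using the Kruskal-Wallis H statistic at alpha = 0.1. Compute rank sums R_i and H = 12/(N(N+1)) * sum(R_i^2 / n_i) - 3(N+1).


Step 1: Combine all N = 10 observations and assign midranks.
sorted (value, group, rank): (8,G3,1), (9,G1,2), (15,G1,3.5), (15,G3,3.5), (17,G2,5), (19,G2,6), (22,G1,7), (24,G3,8), (25,G3,9), (28,G2,10)
Step 2: Sum ranks within each group.
R_1 = 12.5 (n_1 = 3)
R_2 = 21 (n_2 = 3)
R_3 = 21.5 (n_3 = 4)
Step 3: H = 12/(N(N+1)) * sum(R_i^2/n_i) - 3(N+1)
     = 12/(10*11) * (12.5^2/3 + 21^2/3 + 21.5^2/4) - 3*11
     = 0.109091 * 314.646 - 33
     = 1.325000.
Step 4: Ties present; correction factor C = 1 - 6/(10^3 - 10) = 0.993939. Corrected H = 1.325000 / 0.993939 = 1.333079.
Step 5: Under H0, H ~ chi^2(2); p-value = 0.513482.
Step 6: alpha = 0.1. fail to reject H0.

H = 1.3331, df = 2, p = 0.513482, fail to reject H0.


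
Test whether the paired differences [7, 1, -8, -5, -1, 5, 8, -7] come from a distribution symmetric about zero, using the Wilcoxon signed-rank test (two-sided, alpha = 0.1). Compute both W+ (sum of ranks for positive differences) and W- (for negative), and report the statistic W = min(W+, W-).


Step 1: Drop any zero differences (none here) and take |d_i|.
|d| = [7, 1, 8, 5, 1, 5, 8, 7]
Step 2: Midrank |d_i| (ties get averaged ranks).
ranks: |7|->5.5, |1|->1.5, |8|->7.5, |5|->3.5, |1|->1.5, |5|->3.5, |8|->7.5, |7|->5.5
Step 3: Attach original signs; sum ranks with positive sign and with negative sign.
W+ = 5.5 + 1.5 + 3.5 + 7.5 = 18
W- = 7.5 + 3.5 + 1.5 + 5.5 = 18
(Check: W+ + W- = 36 should equal n(n+1)/2 = 36.)
Step 4: Test statistic W = min(W+, W-) = 18.
Step 5: Ties in |d|, so use the tie-corrected normal approximation.
        E[W] = n(n+1)/4 = 8*9/4 = 18.
        Tie groups: |d|=1 (t=2), |d|=5 (t=2), |d|=7 (t=2), |d|=8 (t=2); sum(t^3 - t) = 24.
        Var[W] = n(n+1)(2n+1)/24 - sum(t^3-t)/48 = 1224/24 - 24/48 = 50.5.
        z = (W - E[W]) / sqrt(Var[W]) = (18 - 18) / 7.1063 = 0.0000.
        Two-sided p = 2*Phi(z) = 1.000000.
Step 6: alpha = 0.1. fail to reject H0.

W+ = 18, W- = 18, W = min = 18, p = 1.000000, fail to reject H0.


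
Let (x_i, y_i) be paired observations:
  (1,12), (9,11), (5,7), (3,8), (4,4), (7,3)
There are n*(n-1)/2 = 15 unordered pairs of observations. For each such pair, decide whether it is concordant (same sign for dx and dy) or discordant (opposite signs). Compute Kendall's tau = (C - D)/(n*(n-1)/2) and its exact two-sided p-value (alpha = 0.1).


Step 1: Enumerate the 15 unordered pairs (i,j) with i<j and classify each by sign(x_j-x_i) * sign(y_j-y_i).
  (1,2):dx=+8,dy=-1->D; (1,3):dx=+4,dy=-5->D; (1,4):dx=+2,dy=-4->D; (1,5):dx=+3,dy=-8->D
  (1,6):dx=+6,dy=-9->D; (2,3):dx=-4,dy=-4->C; (2,4):dx=-6,dy=-3->C; (2,5):dx=-5,dy=-7->C
  (2,6):dx=-2,dy=-8->C; (3,4):dx=-2,dy=+1->D; (3,5):dx=-1,dy=-3->C; (3,6):dx=+2,dy=-4->D
  (4,5):dx=+1,dy=-4->D; (4,6):dx=+4,dy=-5->D; (5,6):dx=+3,dy=-1->D
Step 2: C = 5, D = 10, total pairs = 15.
Step 3: tau = (C - D)/(n(n-1)/2) = (5 - 10)/15 = -0.333333.
Step 4: Exact two-sided p-value (enumerate n! = 720 permutations of y under H0): p = 0.469444.
Step 5: alpha = 0.1. fail to reject H0.

tau_b = -0.3333 (C=5, D=10), p = 0.469444, fail to reject H0.


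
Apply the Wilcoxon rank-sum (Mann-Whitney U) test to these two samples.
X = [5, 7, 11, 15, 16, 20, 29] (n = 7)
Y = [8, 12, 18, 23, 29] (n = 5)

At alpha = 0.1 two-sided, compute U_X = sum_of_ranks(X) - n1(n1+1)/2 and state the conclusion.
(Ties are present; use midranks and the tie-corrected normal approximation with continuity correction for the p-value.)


Step 1: Combine and sort all 12 observations; assign midranks.
sorted (value, group): (5,X), (7,X), (8,Y), (11,X), (12,Y), (15,X), (16,X), (18,Y), (20,X), (23,Y), (29,X), (29,Y)
ranks: 5->1, 7->2, 8->3, 11->4, 12->5, 15->6, 16->7, 18->8, 20->9, 23->10, 29->11.5, 29->11.5
Step 2: Rank sum for X: R1 = 1 + 2 + 4 + 6 + 7 + 9 + 11.5 = 40.5.
Step 3: U_X = R1 - n1(n1+1)/2 = 40.5 - 7*8/2 = 40.5 - 28 = 12.5.
       U_Y = n1*n2 - U_X = 35 - 12.5 = 22.5.
Step 4: Ties are present, so use the tie-corrected normal approximation (with continuity correction) for the p-value.
Step 5: p-value = 0.464120; compare to alpha = 0.1. fail to reject H0.

U_X = 12.5, p = 0.464120, fail to reject H0 at alpha = 0.1.


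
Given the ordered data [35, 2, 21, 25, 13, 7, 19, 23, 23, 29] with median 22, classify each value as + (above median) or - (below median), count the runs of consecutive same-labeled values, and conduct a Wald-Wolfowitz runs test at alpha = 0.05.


Step 1: Compute median = 22; label A = above, B = below.
Labels in order: ABBABBBAAA  (n_A = 5, n_B = 5)
Step 2: Count runs R = 5.
Step 3: Under H0 (random ordering), E[R] = 2*n_A*n_B/(n_A+n_B) + 1 = 2*5*5/10 + 1 = 6.0000.
        Var[R] = 2*n_A*n_B*(2*n_A*n_B - n_A - n_B) / ((n_A+n_B)^2 * (n_A+n_B-1)) = 2000/900 = 2.2222.
        SD[R] = 1.4907.
Step 4: Continuity-corrected z = (R + 0.5 - E[R]) / SD[R] = (5 + 0.5 - 6.0000) / 1.4907 = -0.3354.
Step 5: Two-sided p-value via normal approximation = 2*(1 - Phi(|z|)) = 0.737316.
Step 6: alpha = 0.05. fail to reject H0.

R = 5, z = -0.3354, p = 0.737316, fail to reject H0.


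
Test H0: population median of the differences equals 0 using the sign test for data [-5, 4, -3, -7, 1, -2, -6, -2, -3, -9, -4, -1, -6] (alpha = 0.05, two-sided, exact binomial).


Step 1: Discard zero differences. Original n = 13; n_eff = number of nonzero differences = 13.
Nonzero differences (with sign): -5, +4, -3, -7, +1, -2, -6, -2, -3, -9, -4, -1, -6
Step 2: Count signs: positive = 2, negative = 11.
Step 3: Under H0: P(positive) = 0.5, so the number of positives S ~ Bin(13, 0.5).
Step 4: Two-sided exact p-value = sum of Bin(13,0.5) probabilities at or below the observed probability = 0.022461.
Step 5: alpha = 0.05. reject H0.

n_eff = 13, pos = 2, neg = 11, p = 0.022461, reject H0.


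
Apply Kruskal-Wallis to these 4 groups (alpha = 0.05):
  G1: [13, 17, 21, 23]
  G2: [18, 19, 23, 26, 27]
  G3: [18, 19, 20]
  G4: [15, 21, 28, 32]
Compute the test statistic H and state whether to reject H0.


Step 1: Combine all N = 16 observations and assign midranks.
sorted (value, group, rank): (13,G1,1), (15,G4,2), (17,G1,3), (18,G2,4.5), (18,G3,4.5), (19,G2,6.5), (19,G3,6.5), (20,G3,8), (21,G1,9.5), (21,G4,9.5), (23,G1,11.5), (23,G2,11.5), (26,G2,13), (27,G2,14), (28,G4,15), (32,G4,16)
Step 2: Sum ranks within each group.
R_1 = 25 (n_1 = 4)
R_2 = 49.5 (n_2 = 5)
R_3 = 19 (n_3 = 3)
R_4 = 42.5 (n_4 = 4)
Step 3: H = 12/(N(N+1)) * sum(R_i^2/n_i) - 3(N+1)
     = 12/(16*17) * (25^2/4 + 49.5^2/5 + 19^2/3 + 42.5^2/4) - 3*17
     = 0.044118 * 1218.2 - 51
     = 2.743934.
Step 4: Ties present; correction factor C = 1 - 24/(16^3 - 16) = 0.994118. Corrected H = 2.743934 / 0.994118 = 2.760170.
Step 5: Under H0, H ~ chi^2(3); p-value = 0.430099.
Step 6: alpha = 0.05. fail to reject H0.

H = 2.7602, df = 3, p = 0.430099, fail to reject H0.


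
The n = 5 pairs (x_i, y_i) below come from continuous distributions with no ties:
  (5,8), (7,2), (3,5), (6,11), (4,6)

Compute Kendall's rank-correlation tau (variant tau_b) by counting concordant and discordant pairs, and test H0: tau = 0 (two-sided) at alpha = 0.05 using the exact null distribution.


Step 1: Enumerate the 10 unordered pairs (i,j) with i<j and classify each by sign(x_j-x_i) * sign(y_j-y_i).
  (1,2):dx=+2,dy=-6->D; (1,3):dx=-2,dy=-3->C; (1,4):dx=+1,dy=+3->C; (1,5):dx=-1,dy=-2->C
  (2,3):dx=-4,dy=+3->D; (2,4):dx=-1,dy=+9->D; (2,5):dx=-3,dy=+4->D; (3,4):dx=+3,dy=+6->C
  (3,5):dx=+1,dy=+1->C; (4,5):dx=-2,dy=-5->C
Step 2: C = 6, D = 4, total pairs = 10.
Step 3: tau = (C - D)/(n(n-1)/2) = (6 - 4)/10 = 0.200000.
Step 4: Exact two-sided p-value (enumerate n! = 120 permutations of y under H0): p = 0.816667.
Step 5: alpha = 0.05. fail to reject H0.

tau_b = 0.2000 (C=6, D=4), p = 0.816667, fail to reject H0.


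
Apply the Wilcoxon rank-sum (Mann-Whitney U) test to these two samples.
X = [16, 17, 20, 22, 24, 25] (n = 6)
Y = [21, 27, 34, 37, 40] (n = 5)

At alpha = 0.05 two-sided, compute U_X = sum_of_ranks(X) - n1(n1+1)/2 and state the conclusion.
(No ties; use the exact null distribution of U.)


Step 1: Combine and sort all 11 observations; assign midranks.
sorted (value, group): (16,X), (17,X), (20,X), (21,Y), (22,X), (24,X), (25,X), (27,Y), (34,Y), (37,Y), (40,Y)
ranks: 16->1, 17->2, 20->3, 21->4, 22->5, 24->6, 25->7, 27->8, 34->9, 37->10, 40->11
Step 2: Rank sum for X: R1 = 1 + 2 + 3 + 5 + 6 + 7 = 24.
Step 3: U_X = R1 - n1(n1+1)/2 = 24 - 6*7/2 = 24 - 21 = 3.
       U_Y = n1*n2 - U_X = 30 - 3 = 27.
Step 4: No ties, so the exact null distribution of U (based on enumerating the C(11,6) = 462 equally likely rank assignments) gives the two-sided p-value.
Step 5: p-value = 0.030303; compare to alpha = 0.05. reject H0.

U_X = 3, p = 0.030303, reject H0 at alpha = 0.05.


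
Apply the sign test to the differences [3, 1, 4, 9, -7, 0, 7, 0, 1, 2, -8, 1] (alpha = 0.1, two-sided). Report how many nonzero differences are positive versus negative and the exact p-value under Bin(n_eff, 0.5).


Step 1: Discard zero differences. Original n = 12; n_eff = number of nonzero differences = 10.
Nonzero differences (with sign): +3, +1, +4, +9, -7, +7, +1, +2, -8, +1
Step 2: Count signs: positive = 8, negative = 2.
Step 3: Under H0: P(positive) = 0.5, so the number of positives S ~ Bin(10, 0.5).
Step 4: Two-sided exact p-value = sum of Bin(10,0.5) probabilities at or below the observed probability = 0.109375.
Step 5: alpha = 0.1. fail to reject H0.

n_eff = 10, pos = 8, neg = 2, p = 0.109375, fail to reject H0.


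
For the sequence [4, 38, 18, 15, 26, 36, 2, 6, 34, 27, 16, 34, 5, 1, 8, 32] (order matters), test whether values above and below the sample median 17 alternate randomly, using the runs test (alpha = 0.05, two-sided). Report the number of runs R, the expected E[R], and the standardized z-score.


Step 1: Compute median = 17; label A = above, B = below.
Labels in order: BAABAABBAABABBBA  (n_A = 8, n_B = 8)
Step 2: Count runs R = 10.
Step 3: Under H0 (random ordering), E[R] = 2*n_A*n_B/(n_A+n_B) + 1 = 2*8*8/16 + 1 = 9.0000.
        Var[R] = 2*n_A*n_B*(2*n_A*n_B - n_A - n_B) / ((n_A+n_B)^2 * (n_A+n_B-1)) = 14336/3840 = 3.7333.
        SD[R] = 1.9322.
Step 4: Continuity-corrected z = (R - 0.5 - E[R]) / SD[R] = (10 - 0.5 - 9.0000) / 1.9322 = 0.2588.
Step 5: Two-sided p-value via normal approximation = 2*(1 - Phi(|z|)) = 0.795809.
Step 6: alpha = 0.05. fail to reject H0.

R = 10, z = 0.2588, p = 0.795809, fail to reject H0.


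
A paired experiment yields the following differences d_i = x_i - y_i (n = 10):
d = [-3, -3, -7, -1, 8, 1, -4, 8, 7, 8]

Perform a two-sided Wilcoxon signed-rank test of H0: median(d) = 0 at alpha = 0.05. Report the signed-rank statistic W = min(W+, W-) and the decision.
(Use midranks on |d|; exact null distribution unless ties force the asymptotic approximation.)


Step 1: Drop any zero differences (none here) and take |d_i|.
|d| = [3, 3, 7, 1, 8, 1, 4, 8, 7, 8]
Step 2: Midrank |d_i| (ties get averaged ranks).
ranks: |3|->3.5, |3|->3.5, |7|->6.5, |1|->1.5, |8|->9, |1|->1.5, |4|->5, |8|->9, |7|->6.5, |8|->9
Step 3: Attach original signs; sum ranks with positive sign and with negative sign.
W+ = 9 + 1.5 + 9 + 6.5 + 9 = 35
W- = 3.5 + 3.5 + 6.5 + 1.5 + 5 = 20
(Check: W+ + W- = 55 should equal n(n+1)/2 = 55.)
Step 4: Test statistic W = min(W+, W-) = 20.
Step 5: Ties in |d|, so use the tie-corrected normal approximation.
        E[W] = n(n+1)/4 = 10*11/4 = 27.5.
        Tie groups: |d|=1 (t=2), |d|=3 (t=2), |d|=7 (t=2), |d|=8 (t=3); sum(t^3 - t) = 42.
        Var[W] = n(n+1)(2n+1)/24 - sum(t^3-t)/48 = 2310/24 - 42/48 = 95.375.
        z = (W - E[W]) / sqrt(Var[W]) = (20 - 27.5) / 9.7660 = -0.7680.
        Two-sided p = 2*Phi(z) = 0.442505.
Step 6: alpha = 0.05. fail to reject H0.

W+ = 35, W- = 20, W = min = 20, p = 0.442505, fail to reject H0.


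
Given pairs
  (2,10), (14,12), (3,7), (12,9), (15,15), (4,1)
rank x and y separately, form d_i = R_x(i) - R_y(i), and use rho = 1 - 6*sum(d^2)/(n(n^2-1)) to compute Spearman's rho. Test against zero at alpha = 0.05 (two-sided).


Step 1: Rank x and y separately (midranks; no ties here).
rank(x): 2->1, 14->5, 3->2, 12->4, 15->6, 4->3
rank(y): 10->4, 12->5, 7->2, 9->3, 15->6, 1->1
Step 2: d_i = R_x(i) - R_y(i); compute d_i^2.
  (1-4)^2=9, (5-5)^2=0, (2-2)^2=0, (4-3)^2=1, (6-6)^2=0, (3-1)^2=4
sum(d^2) = 14.
Step 3: rho = 1 - 6*14 / (6*(6^2 - 1)) = 1 - 84/210 = 0.600000.
Step 4: Under H0, t = rho * sqrt((n-2)/(1-rho^2)) = 1.5000 ~ t(4).
Step 5: Two-sided p-value from the t-distribution with 4 df = 0.208000.
Step 6: alpha = 0.05. fail to reject H0.

rho = 0.6000, p = 0.208000, fail to reject H0 at alpha = 0.05.


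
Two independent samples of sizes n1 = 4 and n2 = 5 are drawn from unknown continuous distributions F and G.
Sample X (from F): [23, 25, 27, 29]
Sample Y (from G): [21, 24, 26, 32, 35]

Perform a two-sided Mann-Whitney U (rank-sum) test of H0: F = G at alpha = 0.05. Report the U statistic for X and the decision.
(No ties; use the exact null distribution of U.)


Step 1: Combine and sort all 9 observations; assign midranks.
sorted (value, group): (21,Y), (23,X), (24,Y), (25,X), (26,Y), (27,X), (29,X), (32,Y), (35,Y)
ranks: 21->1, 23->2, 24->3, 25->4, 26->5, 27->6, 29->7, 32->8, 35->9
Step 2: Rank sum for X: R1 = 2 + 4 + 6 + 7 = 19.
Step 3: U_X = R1 - n1(n1+1)/2 = 19 - 4*5/2 = 19 - 10 = 9.
       U_Y = n1*n2 - U_X = 20 - 9 = 11.
Step 4: No ties, so the exact null distribution of U (based on enumerating the C(9,4) = 126 equally likely rank assignments) gives the two-sided p-value.
Step 5: p-value = 0.904762; compare to alpha = 0.05. fail to reject H0.

U_X = 9, p = 0.904762, fail to reject H0 at alpha = 0.05.


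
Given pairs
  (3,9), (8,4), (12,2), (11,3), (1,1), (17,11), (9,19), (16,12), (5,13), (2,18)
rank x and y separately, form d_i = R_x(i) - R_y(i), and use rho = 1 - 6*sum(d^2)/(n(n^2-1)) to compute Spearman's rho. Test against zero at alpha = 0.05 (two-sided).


Step 1: Rank x and y separately (midranks; no ties here).
rank(x): 3->3, 8->5, 12->8, 11->7, 1->1, 17->10, 9->6, 16->9, 5->4, 2->2
rank(y): 9->5, 4->4, 2->2, 3->3, 1->1, 11->6, 19->10, 12->7, 13->8, 18->9
Step 2: d_i = R_x(i) - R_y(i); compute d_i^2.
  (3-5)^2=4, (5-4)^2=1, (8-2)^2=36, (7-3)^2=16, (1-1)^2=0, (10-6)^2=16, (6-10)^2=16, (9-7)^2=4, (4-8)^2=16, (2-9)^2=49
sum(d^2) = 158.
Step 3: rho = 1 - 6*158 / (10*(10^2 - 1)) = 1 - 948/990 = 0.042424.
Step 4: Under H0, t = rho * sqrt((n-2)/(1-rho^2)) = 0.1201 ~ t(8).
Step 5: Two-sided p-value from the t-distribution with 8 df = 0.907364.
Step 6: alpha = 0.05. fail to reject H0.

rho = 0.0424, p = 0.907364, fail to reject H0 at alpha = 0.05.


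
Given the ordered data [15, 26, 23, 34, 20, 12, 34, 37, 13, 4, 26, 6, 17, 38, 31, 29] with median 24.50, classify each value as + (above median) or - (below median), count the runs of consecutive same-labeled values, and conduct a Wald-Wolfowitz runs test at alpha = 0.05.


Step 1: Compute median = 24.50; label A = above, B = below.
Labels in order: BABABBAABBABBAAA  (n_A = 8, n_B = 8)
Step 2: Count runs R = 10.
Step 3: Under H0 (random ordering), E[R] = 2*n_A*n_B/(n_A+n_B) + 1 = 2*8*8/16 + 1 = 9.0000.
        Var[R] = 2*n_A*n_B*(2*n_A*n_B - n_A - n_B) / ((n_A+n_B)^2 * (n_A+n_B-1)) = 14336/3840 = 3.7333.
        SD[R] = 1.9322.
Step 4: Continuity-corrected z = (R - 0.5 - E[R]) / SD[R] = (10 - 0.5 - 9.0000) / 1.9322 = 0.2588.
Step 5: Two-sided p-value via normal approximation = 2*(1 - Phi(|z|)) = 0.795809.
Step 6: alpha = 0.05. fail to reject H0.

R = 10, z = 0.2588, p = 0.795809, fail to reject H0.


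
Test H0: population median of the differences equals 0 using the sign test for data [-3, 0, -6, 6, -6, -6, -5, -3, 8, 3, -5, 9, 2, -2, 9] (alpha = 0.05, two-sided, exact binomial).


Step 1: Discard zero differences. Original n = 15; n_eff = number of nonzero differences = 14.
Nonzero differences (with sign): -3, -6, +6, -6, -6, -5, -3, +8, +3, -5, +9, +2, -2, +9
Step 2: Count signs: positive = 6, negative = 8.
Step 3: Under H0: P(positive) = 0.5, so the number of positives S ~ Bin(14, 0.5).
Step 4: Two-sided exact p-value = sum of Bin(14,0.5) probabilities at or below the observed probability = 0.790527.
Step 5: alpha = 0.05. fail to reject H0.

n_eff = 14, pos = 6, neg = 8, p = 0.790527, fail to reject H0.


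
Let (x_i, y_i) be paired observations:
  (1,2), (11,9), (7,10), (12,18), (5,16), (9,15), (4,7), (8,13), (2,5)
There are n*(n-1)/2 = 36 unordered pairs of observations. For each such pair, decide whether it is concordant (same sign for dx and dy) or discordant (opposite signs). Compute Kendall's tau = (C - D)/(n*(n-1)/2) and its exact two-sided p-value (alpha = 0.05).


Step 1: Enumerate the 36 unordered pairs (i,j) with i<j and classify each by sign(x_j-x_i) * sign(y_j-y_i).
  (1,2):dx=+10,dy=+7->C; (1,3):dx=+6,dy=+8->C; (1,4):dx=+11,dy=+16->C; (1,5):dx=+4,dy=+14->C
  (1,6):dx=+8,dy=+13->C; (1,7):dx=+3,dy=+5->C; (1,8):dx=+7,dy=+11->C; (1,9):dx=+1,dy=+3->C
  (2,3):dx=-4,dy=+1->D; (2,4):dx=+1,dy=+9->C; (2,5):dx=-6,dy=+7->D; (2,6):dx=-2,dy=+6->D
  (2,7):dx=-7,dy=-2->C; (2,8):dx=-3,dy=+4->D; (2,9):dx=-9,dy=-4->C; (3,4):dx=+5,dy=+8->C
  (3,5):dx=-2,dy=+6->D; (3,6):dx=+2,dy=+5->C; (3,7):dx=-3,dy=-3->C; (3,8):dx=+1,dy=+3->C
  (3,9):dx=-5,dy=-5->C; (4,5):dx=-7,dy=-2->C; (4,6):dx=-3,dy=-3->C; (4,7):dx=-8,dy=-11->C
  (4,8):dx=-4,dy=-5->C; (4,9):dx=-10,dy=-13->C; (5,6):dx=+4,dy=-1->D; (5,7):dx=-1,dy=-9->C
  (5,8):dx=+3,dy=-3->D; (5,9):dx=-3,dy=-11->C; (6,7):dx=-5,dy=-8->C; (6,8):dx=-1,dy=-2->C
  (6,9):dx=-7,dy=-10->C; (7,8):dx=+4,dy=+6->C; (7,9):dx=-2,dy=-2->C; (8,9):dx=-6,dy=-8->C
Step 2: C = 29, D = 7, total pairs = 36.
Step 3: tau = (C - D)/(n(n-1)/2) = (29 - 7)/36 = 0.611111.
Step 4: Exact two-sided p-value (enumerate n! = 362880 permutations of y under H0): p = 0.024741.
Step 5: alpha = 0.05. reject H0.

tau_b = 0.6111 (C=29, D=7), p = 0.024741, reject H0.


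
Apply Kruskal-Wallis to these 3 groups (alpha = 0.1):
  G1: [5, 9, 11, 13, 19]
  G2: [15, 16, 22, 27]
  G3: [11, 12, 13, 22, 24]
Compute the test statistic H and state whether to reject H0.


Step 1: Combine all N = 14 observations and assign midranks.
sorted (value, group, rank): (5,G1,1), (9,G1,2), (11,G1,3.5), (11,G3,3.5), (12,G3,5), (13,G1,6.5), (13,G3,6.5), (15,G2,8), (16,G2,9), (19,G1,10), (22,G2,11.5), (22,G3,11.5), (24,G3,13), (27,G2,14)
Step 2: Sum ranks within each group.
R_1 = 23 (n_1 = 5)
R_2 = 42.5 (n_2 = 4)
R_3 = 39.5 (n_3 = 5)
Step 3: H = 12/(N(N+1)) * sum(R_i^2/n_i) - 3(N+1)
     = 12/(14*15) * (23^2/5 + 42.5^2/4 + 39.5^2/5) - 3*15
     = 0.057143 * 869.413 - 45
     = 4.680714.
Step 4: Ties present; correction factor C = 1 - 18/(14^3 - 14) = 0.993407. Corrected H = 4.680714 / 0.993407 = 4.711781.
Step 5: Under H0, H ~ chi^2(2); p-value = 0.094809.
Step 6: alpha = 0.1. reject H0.

H = 4.7118, df = 2, p = 0.094809, reject H0.


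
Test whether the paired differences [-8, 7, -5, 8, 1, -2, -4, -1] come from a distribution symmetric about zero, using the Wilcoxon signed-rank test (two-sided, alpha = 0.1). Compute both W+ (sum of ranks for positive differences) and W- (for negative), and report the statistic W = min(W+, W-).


Step 1: Drop any zero differences (none here) and take |d_i|.
|d| = [8, 7, 5, 8, 1, 2, 4, 1]
Step 2: Midrank |d_i| (ties get averaged ranks).
ranks: |8|->7.5, |7|->6, |5|->5, |8|->7.5, |1|->1.5, |2|->3, |4|->4, |1|->1.5
Step 3: Attach original signs; sum ranks with positive sign and with negative sign.
W+ = 6 + 7.5 + 1.5 = 15
W- = 7.5 + 5 + 3 + 4 + 1.5 = 21
(Check: W+ + W- = 36 should equal n(n+1)/2 = 36.)
Step 4: Test statistic W = min(W+, W-) = 15.
Step 5: Ties in |d|, so use the tie-corrected normal approximation.
        E[W] = n(n+1)/4 = 8*9/4 = 18.
        Tie groups: |d|=1 (t=2), |d|=8 (t=2); sum(t^3 - t) = 12.
        Var[W] = n(n+1)(2n+1)/24 - sum(t^3-t)/48 = 1224/24 - 12/48 = 50.75.
        z = (W - E[W]) / sqrt(Var[W]) = (15 - 18) / 7.1239 = -0.4211.
        Two-sided p = 2*Phi(z) = 0.673669.
Step 6: alpha = 0.1. fail to reject H0.

W+ = 15, W- = 21, W = min = 15, p = 0.673669, fail to reject H0.


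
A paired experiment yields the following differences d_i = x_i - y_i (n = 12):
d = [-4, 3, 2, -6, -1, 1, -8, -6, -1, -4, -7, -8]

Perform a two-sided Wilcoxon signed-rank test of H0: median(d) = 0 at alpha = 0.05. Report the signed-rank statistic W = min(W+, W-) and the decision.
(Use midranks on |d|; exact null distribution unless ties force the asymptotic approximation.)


Step 1: Drop any zero differences (none here) and take |d_i|.
|d| = [4, 3, 2, 6, 1, 1, 8, 6, 1, 4, 7, 8]
Step 2: Midrank |d_i| (ties get averaged ranks).
ranks: |4|->6.5, |3|->5, |2|->4, |6|->8.5, |1|->2, |1|->2, |8|->11.5, |6|->8.5, |1|->2, |4|->6.5, |7|->10, |8|->11.5
Step 3: Attach original signs; sum ranks with positive sign and with negative sign.
W+ = 5 + 4 + 2 = 11
W- = 6.5 + 8.5 + 2 + 11.5 + 8.5 + 2 + 6.5 + 10 + 11.5 = 67
(Check: W+ + W- = 78 should equal n(n+1)/2 = 78.)
Step 4: Test statistic W = min(W+, W-) = 11.
Step 5: Ties in |d|, so use the tie-corrected normal approximation.
        E[W] = n(n+1)/4 = 12*13/4 = 39.
        Tie groups: |d|=1 (t=3), |d|=4 (t=2), |d|=6 (t=2), |d|=8 (t=2); sum(t^3 - t) = 42.
        Var[W] = n(n+1)(2n+1)/24 - sum(t^3-t)/48 = 3900/24 - 42/48 = 161.625.
        z = (W - E[W]) / sqrt(Var[W]) = (11 - 39) / 12.7132 = -2.2024.
        Two-sided p = 2*Phi(z) = 0.027634.
Step 6: alpha = 0.05. reject H0.

W+ = 11, W- = 67, W = min = 11, p = 0.027634, reject H0.


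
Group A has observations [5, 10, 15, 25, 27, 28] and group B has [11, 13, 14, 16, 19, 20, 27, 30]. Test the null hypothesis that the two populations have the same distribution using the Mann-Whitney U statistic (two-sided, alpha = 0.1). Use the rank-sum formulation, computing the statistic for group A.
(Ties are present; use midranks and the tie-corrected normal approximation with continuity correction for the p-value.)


Step 1: Combine and sort all 14 observations; assign midranks.
sorted (value, group): (5,X), (10,X), (11,Y), (13,Y), (14,Y), (15,X), (16,Y), (19,Y), (20,Y), (25,X), (27,X), (27,Y), (28,X), (30,Y)
ranks: 5->1, 10->2, 11->3, 13->4, 14->5, 15->6, 16->7, 19->8, 20->9, 25->10, 27->11.5, 27->11.5, 28->13, 30->14
Step 2: Rank sum for X: R1 = 1 + 2 + 6 + 10 + 11.5 + 13 = 43.5.
Step 3: U_X = R1 - n1(n1+1)/2 = 43.5 - 6*7/2 = 43.5 - 21 = 22.5.
       U_Y = n1*n2 - U_X = 48 - 22.5 = 25.5.
Step 4: Ties are present, so use the tie-corrected normal approximation (with continuity correction) for the p-value.
Step 5: p-value = 0.897167; compare to alpha = 0.1. fail to reject H0.

U_X = 22.5, p = 0.897167, fail to reject H0 at alpha = 0.1.


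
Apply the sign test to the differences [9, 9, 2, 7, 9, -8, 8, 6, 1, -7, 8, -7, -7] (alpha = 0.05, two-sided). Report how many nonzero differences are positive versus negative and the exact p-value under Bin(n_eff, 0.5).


Step 1: Discard zero differences. Original n = 13; n_eff = number of nonzero differences = 13.
Nonzero differences (with sign): +9, +9, +2, +7, +9, -8, +8, +6, +1, -7, +8, -7, -7
Step 2: Count signs: positive = 9, negative = 4.
Step 3: Under H0: P(positive) = 0.5, so the number of positives S ~ Bin(13, 0.5).
Step 4: Two-sided exact p-value = sum of Bin(13,0.5) probabilities at or below the observed probability = 0.266846.
Step 5: alpha = 0.05. fail to reject H0.

n_eff = 13, pos = 9, neg = 4, p = 0.266846, fail to reject H0.


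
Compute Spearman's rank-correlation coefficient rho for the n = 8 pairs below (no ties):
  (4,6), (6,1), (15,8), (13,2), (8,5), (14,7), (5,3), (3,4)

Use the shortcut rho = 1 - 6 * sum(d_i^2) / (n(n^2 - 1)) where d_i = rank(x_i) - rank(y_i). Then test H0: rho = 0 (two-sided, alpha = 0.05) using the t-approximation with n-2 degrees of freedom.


Step 1: Rank x and y separately (midranks; no ties here).
rank(x): 4->2, 6->4, 15->8, 13->6, 8->5, 14->7, 5->3, 3->1
rank(y): 6->6, 1->1, 8->8, 2->2, 5->5, 7->7, 3->3, 4->4
Step 2: d_i = R_x(i) - R_y(i); compute d_i^2.
  (2-6)^2=16, (4-1)^2=9, (8-8)^2=0, (6-2)^2=16, (5-5)^2=0, (7-7)^2=0, (3-3)^2=0, (1-4)^2=9
sum(d^2) = 50.
Step 3: rho = 1 - 6*50 / (8*(8^2 - 1)) = 1 - 300/504 = 0.404762.
Step 4: Under H0, t = rho * sqrt((n-2)/(1-rho^2)) = 1.0842 ~ t(6).
Step 5: Two-sided p-value from the t-distribution with 6 df = 0.319889.
Step 6: alpha = 0.05. fail to reject H0.

rho = 0.4048, p = 0.319889, fail to reject H0 at alpha = 0.05.


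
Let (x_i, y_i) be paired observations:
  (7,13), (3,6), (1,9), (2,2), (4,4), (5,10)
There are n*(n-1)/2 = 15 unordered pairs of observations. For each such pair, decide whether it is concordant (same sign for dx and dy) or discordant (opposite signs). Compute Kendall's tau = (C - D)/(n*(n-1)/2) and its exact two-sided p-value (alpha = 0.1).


Step 1: Enumerate the 15 unordered pairs (i,j) with i<j and classify each by sign(x_j-x_i) * sign(y_j-y_i).
  (1,2):dx=-4,dy=-7->C; (1,3):dx=-6,dy=-4->C; (1,4):dx=-5,dy=-11->C; (1,5):dx=-3,dy=-9->C
  (1,6):dx=-2,dy=-3->C; (2,3):dx=-2,dy=+3->D; (2,4):dx=-1,dy=-4->C; (2,5):dx=+1,dy=-2->D
  (2,6):dx=+2,dy=+4->C; (3,4):dx=+1,dy=-7->D; (3,5):dx=+3,dy=-5->D; (3,6):dx=+4,dy=+1->C
  (4,5):dx=+2,dy=+2->C; (4,6):dx=+3,dy=+8->C; (5,6):dx=+1,dy=+6->C
Step 2: C = 11, D = 4, total pairs = 15.
Step 3: tau = (C - D)/(n(n-1)/2) = (11 - 4)/15 = 0.466667.
Step 4: Exact two-sided p-value (enumerate n! = 720 permutations of y under H0): p = 0.272222.
Step 5: alpha = 0.1. fail to reject H0.

tau_b = 0.4667 (C=11, D=4), p = 0.272222, fail to reject H0.


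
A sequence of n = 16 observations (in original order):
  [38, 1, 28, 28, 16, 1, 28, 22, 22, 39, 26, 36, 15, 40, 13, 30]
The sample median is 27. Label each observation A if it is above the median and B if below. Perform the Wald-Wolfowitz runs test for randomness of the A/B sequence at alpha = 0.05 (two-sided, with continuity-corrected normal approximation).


Step 1: Compute median = 27; label A = above, B = below.
Labels in order: ABAABBABBABABABA  (n_A = 8, n_B = 8)
Step 2: Count runs R = 13.
Step 3: Under H0 (random ordering), E[R] = 2*n_A*n_B/(n_A+n_B) + 1 = 2*8*8/16 + 1 = 9.0000.
        Var[R] = 2*n_A*n_B*(2*n_A*n_B - n_A - n_B) / ((n_A+n_B)^2 * (n_A+n_B-1)) = 14336/3840 = 3.7333.
        SD[R] = 1.9322.
Step 4: Continuity-corrected z = (R - 0.5 - E[R]) / SD[R] = (13 - 0.5 - 9.0000) / 1.9322 = 1.8114.
Step 5: Two-sided p-value via normal approximation = 2*(1 - Phi(|z|)) = 0.070076.
Step 6: alpha = 0.05. fail to reject H0.

R = 13, z = 1.8114, p = 0.070076, fail to reject H0.


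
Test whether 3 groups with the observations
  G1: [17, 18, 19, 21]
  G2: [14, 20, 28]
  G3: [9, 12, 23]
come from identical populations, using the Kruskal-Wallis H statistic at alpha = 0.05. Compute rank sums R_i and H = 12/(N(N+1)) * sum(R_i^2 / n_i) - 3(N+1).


Step 1: Combine all N = 10 observations and assign midranks.
sorted (value, group, rank): (9,G3,1), (12,G3,2), (14,G2,3), (17,G1,4), (18,G1,5), (19,G1,6), (20,G2,7), (21,G1,8), (23,G3,9), (28,G2,10)
Step 2: Sum ranks within each group.
R_1 = 23 (n_1 = 4)
R_2 = 20 (n_2 = 3)
R_3 = 12 (n_3 = 3)
Step 3: H = 12/(N(N+1)) * sum(R_i^2/n_i) - 3(N+1)
     = 12/(10*11) * (23^2/4 + 20^2/3 + 12^2/3) - 3*11
     = 0.109091 * 313.583 - 33
     = 1.209091.
Step 4: No ties, so H is used without correction.
Step 5: Under H0, H ~ chi^2(2); p-value = 0.546323.
Step 6: alpha = 0.05. fail to reject H0.

H = 1.2091, df = 2, p = 0.546323, fail to reject H0.


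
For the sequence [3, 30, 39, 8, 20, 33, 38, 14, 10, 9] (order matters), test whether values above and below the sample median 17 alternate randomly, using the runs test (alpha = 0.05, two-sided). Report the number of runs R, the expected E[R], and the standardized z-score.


Step 1: Compute median = 17; label A = above, B = below.
Labels in order: BAABAAABBB  (n_A = 5, n_B = 5)
Step 2: Count runs R = 5.
Step 3: Under H0 (random ordering), E[R] = 2*n_A*n_B/(n_A+n_B) + 1 = 2*5*5/10 + 1 = 6.0000.
        Var[R] = 2*n_A*n_B*(2*n_A*n_B - n_A - n_B) / ((n_A+n_B)^2 * (n_A+n_B-1)) = 2000/900 = 2.2222.
        SD[R] = 1.4907.
Step 4: Continuity-corrected z = (R + 0.5 - E[R]) / SD[R] = (5 + 0.5 - 6.0000) / 1.4907 = -0.3354.
Step 5: Two-sided p-value via normal approximation = 2*(1 - Phi(|z|)) = 0.737316.
Step 6: alpha = 0.05. fail to reject H0.

R = 5, z = -0.3354, p = 0.737316, fail to reject H0.


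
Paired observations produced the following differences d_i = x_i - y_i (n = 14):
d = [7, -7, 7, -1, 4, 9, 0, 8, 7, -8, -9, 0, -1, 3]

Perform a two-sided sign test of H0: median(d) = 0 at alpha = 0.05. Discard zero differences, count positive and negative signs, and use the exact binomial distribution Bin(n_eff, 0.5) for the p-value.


Step 1: Discard zero differences. Original n = 14; n_eff = number of nonzero differences = 12.
Nonzero differences (with sign): +7, -7, +7, -1, +4, +9, +8, +7, -8, -9, -1, +3
Step 2: Count signs: positive = 7, negative = 5.
Step 3: Under H0: P(positive) = 0.5, so the number of positives S ~ Bin(12, 0.5).
Step 4: Two-sided exact p-value = sum of Bin(12,0.5) probabilities at or below the observed probability = 0.774414.
Step 5: alpha = 0.05. fail to reject H0.

n_eff = 12, pos = 7, neg = 5, p = 0.774414, fail to reject H0.


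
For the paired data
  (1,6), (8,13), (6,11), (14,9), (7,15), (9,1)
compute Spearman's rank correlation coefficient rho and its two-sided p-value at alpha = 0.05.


Step 1: Rank x and y separately (midranks; no ties here).
rank(x): 1->1, 8->4, 6->2, 14->6, 7->3, 9->5
rank(y): 6->2, 13->5, 11->4, 9->3, 15->6, 1->1
Step 2: d_i = R_x(i) - R_y(i); compute d_i^2.
  (1-2)^2=1, (4-5)^2=1, (2-4)^2=4, (6-3)^2=9, (3-6)^2=9, (5-1)^2=16
sum(d^2) = 40.
Step 3: rho = 1 - 6*40 / (6*(6^2 - 1)) = 1 - 240/210 = -0.142857.
Step 4: Under H0, t = rho * sqrt((n-2)/(1-rho^2)) = -0.2887 ~ t(4).
Step 5: Two-sided p-value from the t-distribution with 4 df = 0.787172.
Step 6: alpha = 0.05. fail to reject H0.

rho = -0.1429, p = 0.787172, fail to reject H0 at alpha = 0.05.


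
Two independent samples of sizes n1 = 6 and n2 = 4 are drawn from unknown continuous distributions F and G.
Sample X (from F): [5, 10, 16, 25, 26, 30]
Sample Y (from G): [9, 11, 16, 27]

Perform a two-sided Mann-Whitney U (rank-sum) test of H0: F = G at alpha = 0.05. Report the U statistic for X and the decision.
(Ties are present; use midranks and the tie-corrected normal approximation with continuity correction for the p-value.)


Step 1: Combine and sort all 10 observations; assign midranks.
sorted (value, group): (5,X), (9,Y), (10,X), (11,Y), (16,X), (16,Y), (25,X), (26,X), (27,Y), (30,X)
ranks: 5->1, 9->2, 10->3, 11->4, 16->5.5, 16->5.5, 25->7, 26->8, 27->9, 30->10
Step 2: Rank sum for X: R1 = 1 + 3 + 5.5 + 7 + 8 + 10 = 34.5.
Step 3: U_X = R1 - n1(n1+1)/2 = 34.5 - 6*7/2 = 34.5 - 21 = 13.5.
       U_Y = n1*n2 - U_X = 24 - 13.5 = 10.5.
Step 4: Ties are present, so use the tie-corrected normal approximation (with continuity correction) for the p-value.
Step 5: p-value = 0.830664; compare to alpha = 0.05. fail to reject H0.

U_X = 13.5, p = 0.830664, fail to reject H0 at alpha = 0.05.


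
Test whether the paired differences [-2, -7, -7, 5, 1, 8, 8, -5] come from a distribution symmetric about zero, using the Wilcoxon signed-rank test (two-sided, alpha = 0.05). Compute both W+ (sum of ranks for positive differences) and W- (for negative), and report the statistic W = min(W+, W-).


Step 1: Drop any zero differences (none here) and take |d_i|.
|d| = [2, 7, 7, 5, 1, 8, 8, 5]
Step 2: Midrank |d_i| (ties get averaged ranks).
ranks: |2|->2, |7|->5.5, |7|->5.5, |5|->3.5, |1|->1, |8|->7.5, |8|->7.5, |5|->3.5
Step 3: Attach original signs; sum ranks with positive sign and with negative sign.
W+ = 3.5 + 1 + 7.5 + 7.5 = 19.5
W- = 2 + 5.5 + 5.5 + 3.5 = 16.5
(Check: W+ + W- = 36 should equal n(n+1)/2 = 36.)
Step 4: Test statistic W = min(W+, W-) = 16.5.
Step 5: Ties in |d|, so use the tie-corrected normal approximation.
        E[W] = n(n+1)/4 = 8*9/4 = 18.
        Tie groups: |d|=5 (t=2), |d|=7 (t=2), |d|=8 (t=2); sum(t^3 - t) = 18.
        Var[W] = n(n+1)(2n+1)/24 - sum(t^3-t)/48 = 1224/24 - 18/48 = 50.625.
        z = (W - E[W]) / sqrt(Var[W]) = (16.5 - 18) / 7.1151 = -0.2108.
        Two-sided p = 2*Phi(z) = 0.833029.
Step 6: alpha = 0.05. fail to reject H0.

W+ = 19.5, W- = 16.5, W = min = 16.5, p = 0.833029, fail to reject H0.


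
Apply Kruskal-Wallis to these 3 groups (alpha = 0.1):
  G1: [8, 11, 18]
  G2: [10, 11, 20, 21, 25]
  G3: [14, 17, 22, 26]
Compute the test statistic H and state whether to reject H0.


Step 1: Combine all N = 12 observations and assign midranks.
sorted (value, group, rank): (8,G1,1), (10,G2,2), (11,G1,3.5), (11,G2,3.5), (14,G3,5), (17,G3,6), (18,G1,7), (20,G2,8), (21,G2,9), (22,G3,10), (25,G2,11), (26,G3,12)
Step 2: Sum ranks within each group.
R_1 = 11.5 (n_1 = 3)
R_2 = 33.5 (n_2 = 5)
R_3 = 33 (n_3 = 4)
Step 3: H = 12/(N(N+1)) * sum(R_i^2/n_i) - 3(N+1)
     = 12/(12*13) * (11.5^2/3 + 33.5^2/5 + 33^2/4) - 3*13
     = 0.076923 * 540.783 - 39
     = 2.598718.
Step 4: Ties present; correction factor C = 1 - 6/(12^3 - 12) = 0.996503. Corrected H = 2.598718 / 0.996503 = 2.607836.
Step 5: Under H0, H ~ chi^2(2); p-value = 0.271466.
Step 6: alpha = 0.1. fail to reject H0.

H = 2.6078, df = 2, p = 0.271466, fail to reject H0.


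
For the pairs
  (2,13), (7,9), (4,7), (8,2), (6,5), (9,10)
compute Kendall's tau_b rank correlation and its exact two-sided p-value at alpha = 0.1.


Step 1: Enumerate the 15 unordered pairs (i,j) with i<j and classify each by sign(x_j-x_i) * sign(y_j-y_i).
  (1,2):dx=+5,dy=-4->D; (1,3):dx=+2,dy=-6->D; (1,4):dx=+6,dy=-11->D; (1,5):dx=+4,dy=-8->D
  (1,6):dx=+7,dy=-3->D; (2,3):dx=-3,dy=-2->C; (2,4):dx=+1,dy=-7->D; (2,5):dx=-1,dy=-4->C
  (2,6):dx=+2,dy=+1->C; (3,4):dx=+4,dy=-5->D; (3,5):dx=+2,dy=-2->D; (3,6):dx=+5,dy=+3->C
  (4,5):dx=-2,dy=+3->D; (4,6):dx=+1,dy=+8->C; (5,6):dx=+3,dy=+5->C
Step 2: C = 6, D = 9, total pairs = 15.
Step 3: tau = (C - D)/(n(n-1)/2) = (6 - 9)/15 = -0.200000.
Step 4: Exact two-sided p-value (enumerate n! = 720 permutations of y under H0): p = 0.719444.
Step 5: alpha = 0.1. fail to reject H0.

tau_b = -0.2000 (C=6, D=9), p = 0.719444, fail to reject H0.


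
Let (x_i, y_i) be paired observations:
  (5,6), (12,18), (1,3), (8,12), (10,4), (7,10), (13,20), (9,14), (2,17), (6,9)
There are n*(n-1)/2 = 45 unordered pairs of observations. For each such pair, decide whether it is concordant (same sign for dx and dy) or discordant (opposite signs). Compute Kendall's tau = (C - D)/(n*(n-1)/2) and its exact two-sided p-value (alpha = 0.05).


Step 1: Enumerate the 45 unordered pairs (i,j) with i<j and classify each by sign(x_j-x_i) * sign(y_j-y_i).
  (1,2):dx=+7,dy=+12->C; (1,3):dx=-4,dy=-3->C; (1,4):dx=+3,dy=+6->C; (1,5):dx=+5,dy=-2->D
  (1,6):dx=+2,dy=+4->C; (1,7):dx=+8,dy=+14->C; (1,8):dx=+4,dy=+8->C; (1,9):dx=-3,dy=+11->D
  (1,10):dx=+1,dy=+3->C; (2,3):dx=-11,dy=-15->C; (2,4):dx=-4,dy=-6->C; (2,5):dx=-2,dy=-14->C
  (2,6):dx=-5,dy=-8->C; (2,7):dx=+1,dy=+2->C; (2,8):dx=-3,dy=-4->C; (2,9):dx=-10,dy=-1->C
  (2,10):dx=-6,dy=-9->C; (3,4):dx=+7,dy=+9->C; (3,5):dx=+9,dy=+1->C; (3,6):dx=+6,dy=+7->C
  (3,7):dx=+12,dy=+17->C; (3,8):dx=+8,dy=+11->C; (3,9):dx=+1,dy=+14->C; (3,10):dx=+5,dy=+6->C
  (4,5):dx=+2,dy=-8->D; (4,6):dx=-1,dy=-2->C; (4,7):dx=+5,dy=+8->C; (4,8):dx=+1,dy=+2->C
  (4,9):dx=-6,dy=+5->D; (4,10):dx=-2,dy=-3->C; (5,6):dx=-3,dy=+6->D; (5,7):dx=+3,dy=+16->C
  (5,8):dx=-1,dy=+10->D; (5,9):dx=-8,dy=+13->D; (5,10):dx=-4,dy=+5->D; (6,7):dx=+6,dy=+10->C
  (6,8):dx=+2,dy=+4->C; (6,9):dx=-5,dy=+7->D; (6,10):dx=-1,dy=-1->C; (7,8):dx=-4,dy=-6->C
  (7,9):dx=-11,dy=-3->C; (7,10):dx=-7,dy=-11->C; (8,9):dx=-7,dy=+3->D; (8,10):dx=-3,dy=-5->C
  (9,10):dx=+4,dy=-8->D
Step 2: C = 34, D = 11, total pairs = 45.
Step 3: tau = (C - D)/(n(n-1)/2) = (34 - 11)/45 = 0.511111.
Step 4: Exact two-sided p-value (enumerate n! = 3628800 permutations of y under H0): p = 0.046623.
Step 5: alpha = 0.05. reject H0.

tau_b = 0.5111 (C=34, D=11), p = 0.046623, reject H0.


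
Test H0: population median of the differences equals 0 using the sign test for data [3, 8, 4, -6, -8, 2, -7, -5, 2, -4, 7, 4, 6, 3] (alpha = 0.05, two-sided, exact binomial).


Step 1: Discard zero differences. Original n = 14; n_eff = number of nonzero differences = 14.
Nonzero differences (with sign): +3, +8, +4, -6, -8, +2, -7, -5, +2, -4, +7, +4, +6, +3
Step 2: Count signs: positive = 9, negative = 5.
Step 3: Under H0: P(positive) = 0.5, so the number of positives S ~ Bin(14, 0.5).
Step 4: Two-sided exact p-value = sum of Bin(14,0.5) probabilities at or below the observed probability = 0.423950.
Step 5: alpha = 0.05. fail to reject H0.

n_eff = 14, pos = 9, neg = 5, p = 0.423950, fail to reject H0.


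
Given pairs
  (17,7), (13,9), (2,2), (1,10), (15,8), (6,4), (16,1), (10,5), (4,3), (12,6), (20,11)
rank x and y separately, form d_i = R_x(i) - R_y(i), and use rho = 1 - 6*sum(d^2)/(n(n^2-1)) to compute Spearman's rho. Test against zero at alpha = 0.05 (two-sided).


Step 1: Rank x and y separately (midranks; no ties here).
rank(x): 17->10, 13->7, 2->2, 1->1, 15->8, 6->4, 16->9, 10->5, 4->3, 12->6, 20->11
rank(y): 7->7, 9->9, 2->2, 10->10, 8->8, 4->4, 1->1, 5->5, 3->3, 6->6, 11->11
Step 2: d_i = R_x(i) - R_y(i); compute d_i^2.
  (10-7)^2=9, (7-9)^2=4, (2-2)^2=0, (1-10)^2=81, (8-8)^2=0, (4-4)^2=0, (9-1)^2=64, (5-5)^2=0, (3-3)^2=0, (6-6)^2=0, (11-11)^2=0
sum(d^2) = 158.
Step 3: rho = 1 - 6*158 / (11*(11^2 - 1)) = 1 - 948/1320 = 0.281818.
Step 4: Under H0, t = rho * sqrt((n-2)/(1-rho^2)) = 0.8812 ~ t(9).
Step 5: Two-sided p-value from the t-distribution with 9 df = 0.401145.
Step 6: alpha = 0.05. fail to reject H0.

rho = 0.2818, p = 0.401145, fail to reject H0 at alpha = 0.05.


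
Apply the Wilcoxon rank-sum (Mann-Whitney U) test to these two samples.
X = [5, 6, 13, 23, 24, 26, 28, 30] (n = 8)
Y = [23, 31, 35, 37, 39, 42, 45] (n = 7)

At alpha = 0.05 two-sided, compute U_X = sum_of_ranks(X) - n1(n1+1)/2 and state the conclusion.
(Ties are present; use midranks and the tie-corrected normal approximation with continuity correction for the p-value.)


Step 1: Combine and sort all 15 observations; assign midranks.
sorted (value, group): (5,X), (6,X), (13,X), (23,X), (23,Y), (24,X), (26,X), (28,X), (30,X), (31,Y), (35,Y), (37,Y), (39,Y), (42,Y), (45,Y)
ranks: 5->1, 6->2, 13->3, 23->4.5, 23->4.5, 24->6, 26->7, 28->8, 30->9, 31->10, 35->11, 37->12, 39->13, 42->14, 45->15
Step 2: Rank sum for X: R1 = 1 + 2 + 3 + 4.5 + 6 + 7 + 8 + 9 = 40.5.
Step 3: U_X = R1 - n1(n1+1)/2 = 40.5 - 8*9/2 = 40.5 - 36 = 4.5.
       U_Y = n1*n2 - U_X = 56 - 4.5 = 51.5.
Step 4: Ties are present, so use the tie-corrected normal approximation (with continuity correction) for the p-value.
Step 5: p-value = 0.007719; compare to alpha = 0.05. reject H0.

U_X = 4.5, p = 0.007719, reject H0 at alpha = 0.05.


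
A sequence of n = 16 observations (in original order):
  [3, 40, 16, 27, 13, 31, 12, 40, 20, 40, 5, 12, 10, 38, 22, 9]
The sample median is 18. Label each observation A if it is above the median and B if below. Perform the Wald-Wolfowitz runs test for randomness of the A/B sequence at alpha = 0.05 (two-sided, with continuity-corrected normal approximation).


Step 1: Compute median = 18; label A = above, B = below.
Labels in order: BABABABAAABBBAAB  (n_A = 8, n_B = 8)
Step 2: Count runs R = 11.
Step 3: Under H0 (random ordering), E[R] = 2*n_A*n_B/(n_A+n_B) + 1 = 2*8*8/16 + 1 = 9.0000.
        Var[R] = 2*n_A*n_B*(2*n_A*n_B - n_A - n_B) / ((n_A+n_B)^2 * (n_A+n_B-1)) = 14336/3840 = 3.7333.
        SD[R] = 1.9322.
Step 4: Continuity-corrected z = (R - 0.5 - E[R]) / SD[R] = (11 - 0.5 - 9.0000) / 1.9322 = 0.7763.
Step 5: Two-sided p-value via normal approximation = 2*(1 - Phi(|z|)) = 0.437558.
Step 6: alpha = 0.05. fail to reject H0.

R = 11, z = 0.7763, p = 0.437558, fail to reject H0.
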